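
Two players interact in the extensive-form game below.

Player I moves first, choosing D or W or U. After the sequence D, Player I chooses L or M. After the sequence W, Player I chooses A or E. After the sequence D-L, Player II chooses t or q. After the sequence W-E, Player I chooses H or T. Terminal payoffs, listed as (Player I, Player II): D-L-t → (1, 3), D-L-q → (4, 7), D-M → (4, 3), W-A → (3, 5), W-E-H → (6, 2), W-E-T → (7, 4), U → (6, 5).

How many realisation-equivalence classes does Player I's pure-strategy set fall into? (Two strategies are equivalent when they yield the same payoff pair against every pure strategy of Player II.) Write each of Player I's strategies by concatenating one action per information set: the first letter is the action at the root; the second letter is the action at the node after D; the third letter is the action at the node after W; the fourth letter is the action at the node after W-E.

6

Player I has 24 pure strategies: DLAH, DLAT, DLEH, DLET, DMAH, DMAT, DMEH, DMET, WLAH, WLAT, WLEH, WLET, WMAH, WMAT, WMEH, WMET, ULAH, ULAT, ULEH, ULET, UMAH, UMAT, UMEH, UMET. Columns: t, q.
{DLAH, DLAT, DLEH, DLET} → row (1,3) (4,7)
{DMAH, DMAT, DMEH, DMET} → row (4,3) (4,3)
{WLAH, WLAT, WMAH, WMAT} → row (3,5) (3,5)
{WLEH, WMEH} → row (6,2) (6,2)
{WLET, WMET} → row (7,4) (7,4)
{ULAH, ULAT, ULEH, ULET, UMAH, UMAT, UMEH, UMET} → row (6,5) (6,5)
That's 6 distinct rows out of 24 strategies.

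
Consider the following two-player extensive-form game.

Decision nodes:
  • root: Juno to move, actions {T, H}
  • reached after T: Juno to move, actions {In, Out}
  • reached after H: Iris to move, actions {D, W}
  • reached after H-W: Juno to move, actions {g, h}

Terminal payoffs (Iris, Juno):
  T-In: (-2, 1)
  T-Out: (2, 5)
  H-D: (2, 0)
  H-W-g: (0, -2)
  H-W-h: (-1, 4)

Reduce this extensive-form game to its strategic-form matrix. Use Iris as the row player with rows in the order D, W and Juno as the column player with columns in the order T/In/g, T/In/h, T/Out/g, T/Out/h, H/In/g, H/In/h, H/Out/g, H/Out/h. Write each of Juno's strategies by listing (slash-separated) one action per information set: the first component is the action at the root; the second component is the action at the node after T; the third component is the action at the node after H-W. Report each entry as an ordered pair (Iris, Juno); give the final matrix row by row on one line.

Row D: T/In/g→(-2,1), T/In/h→(-2,1), T/Out/g→(2,5), T/Out/h→(2,5), H/In/g→(2,0), H/In/h→(2,0), H/Out/g→(2,0), H/Out/h→(2,0)
Row W: T/In/g→(-2,1), T/In/h→(-2,1), T/Out/g→(2,5), T/Out/h→(2,5), H/In/g→(0,-2), H/In/h→(-1,4), H/Out/g→(0,-2), H/Out/h→(-1,4)

D: (-2,1) (-2,1) (2,5) (2,5) (2,0) (2,0) (2,0) (2,0) | W: (-2,1) (-2,1) (2,5) (2,5) (0,-2) (-1,4) (0,-2) (-1,4)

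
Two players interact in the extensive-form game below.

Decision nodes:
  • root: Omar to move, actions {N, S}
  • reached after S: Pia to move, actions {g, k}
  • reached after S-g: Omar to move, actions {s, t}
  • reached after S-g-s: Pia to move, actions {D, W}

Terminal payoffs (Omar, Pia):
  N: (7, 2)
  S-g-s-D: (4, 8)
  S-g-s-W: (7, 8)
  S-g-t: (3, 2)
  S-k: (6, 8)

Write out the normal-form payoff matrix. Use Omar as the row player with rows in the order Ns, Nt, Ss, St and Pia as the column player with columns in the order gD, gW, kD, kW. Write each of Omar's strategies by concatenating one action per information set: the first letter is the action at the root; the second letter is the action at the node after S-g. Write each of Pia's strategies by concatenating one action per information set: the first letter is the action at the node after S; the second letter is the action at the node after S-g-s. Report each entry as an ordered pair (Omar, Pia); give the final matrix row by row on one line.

Row Ns: gD→(7,2), gW→(7,2), kD→(7,2), kW→(7,2)
Row Nt: gD→(7,2), gW→(7,2), kD→(7,2), kW→(7,2)
Row Ss: gD→(4,8), gW→(7,8), kD→(6,8), kW→(6,8)
Row St: gD→(3,2), gW→(3,2), kD→(6,8), kW→(6,8)

Ns: (7,2) (7,2) (7,2) (7,2) | Nt: (7,2) (7,2) (7,2) (7,2) | Ss: (4,8) (7,8) (6,8) (6,8) | St: (3,2) (3,2) (6,8) (6,8)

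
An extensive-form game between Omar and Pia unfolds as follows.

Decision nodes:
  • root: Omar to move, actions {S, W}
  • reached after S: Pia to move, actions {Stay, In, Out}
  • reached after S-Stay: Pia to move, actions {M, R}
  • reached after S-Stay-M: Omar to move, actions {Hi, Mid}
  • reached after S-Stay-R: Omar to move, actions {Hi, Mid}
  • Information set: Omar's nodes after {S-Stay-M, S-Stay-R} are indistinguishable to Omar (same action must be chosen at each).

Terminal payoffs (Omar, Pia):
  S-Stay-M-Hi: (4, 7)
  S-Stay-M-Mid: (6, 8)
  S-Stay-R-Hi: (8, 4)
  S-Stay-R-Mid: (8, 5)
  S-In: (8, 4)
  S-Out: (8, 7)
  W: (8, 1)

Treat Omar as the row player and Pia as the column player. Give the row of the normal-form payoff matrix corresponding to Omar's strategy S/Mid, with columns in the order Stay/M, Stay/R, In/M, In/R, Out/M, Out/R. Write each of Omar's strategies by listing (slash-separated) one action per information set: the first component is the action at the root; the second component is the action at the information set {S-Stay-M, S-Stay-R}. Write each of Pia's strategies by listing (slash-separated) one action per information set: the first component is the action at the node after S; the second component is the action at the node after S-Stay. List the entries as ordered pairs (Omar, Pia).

(6,8) (8,5) (8,4) (8,4) (8,7) (8,7)

vs Stay/M: Omar plays S → Pia plays Stay at [S] → Pia plays M at [S-Stay] → Omar plays Mid at [S-Stay-M] → (6, 8)
vs Stay/R: Omar plays S → Pia plays Stay at [S] → Pia plays R at [S-Stay] → Omar plays Mid at [S-Stay-R] → (8, 5)
vs In/M: Omar plays S → Pia plays In at [S] → (8, 4)
vs In/R: Omar plays S → Pia plays In at [S] → (8, 4)
vs Out/M: Omar plays S → Pia plays Out at [S] → (8, 7)
vs Out/R: Omar plays S → Pia plays Out at [S] → (8, 7)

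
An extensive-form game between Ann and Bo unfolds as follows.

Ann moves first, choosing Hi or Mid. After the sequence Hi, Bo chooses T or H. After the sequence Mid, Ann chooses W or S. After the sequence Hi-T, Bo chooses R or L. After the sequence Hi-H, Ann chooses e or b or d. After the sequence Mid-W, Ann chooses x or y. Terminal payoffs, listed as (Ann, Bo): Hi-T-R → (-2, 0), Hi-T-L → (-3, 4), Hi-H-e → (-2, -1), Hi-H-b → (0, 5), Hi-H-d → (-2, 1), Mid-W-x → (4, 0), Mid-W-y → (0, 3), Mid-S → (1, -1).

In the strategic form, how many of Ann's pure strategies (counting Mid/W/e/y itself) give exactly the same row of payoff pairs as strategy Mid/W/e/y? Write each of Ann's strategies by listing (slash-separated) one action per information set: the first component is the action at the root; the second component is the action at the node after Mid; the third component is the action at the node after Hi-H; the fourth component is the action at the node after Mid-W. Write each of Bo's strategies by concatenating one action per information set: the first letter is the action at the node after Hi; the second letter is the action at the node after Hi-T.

3

Row for Mid/W/e/y (columns TR, TL, HR, HL): (0,3) (0,3) (0,3) (0,3).
Under Mid/W/e/y, Ann's choice at the node after Hi-H can never be reached regardless of what Bo does, so varying those choices leaves every outcome unchanged.
Holding the reachable choices fixed and varying the unreachable one freely already gives 3 equivalent strategies.
No other strategy reproduces this row, so those 3 are the full class: Mid/W/e/y, Mid/W/b/y, Mid/W/d/y.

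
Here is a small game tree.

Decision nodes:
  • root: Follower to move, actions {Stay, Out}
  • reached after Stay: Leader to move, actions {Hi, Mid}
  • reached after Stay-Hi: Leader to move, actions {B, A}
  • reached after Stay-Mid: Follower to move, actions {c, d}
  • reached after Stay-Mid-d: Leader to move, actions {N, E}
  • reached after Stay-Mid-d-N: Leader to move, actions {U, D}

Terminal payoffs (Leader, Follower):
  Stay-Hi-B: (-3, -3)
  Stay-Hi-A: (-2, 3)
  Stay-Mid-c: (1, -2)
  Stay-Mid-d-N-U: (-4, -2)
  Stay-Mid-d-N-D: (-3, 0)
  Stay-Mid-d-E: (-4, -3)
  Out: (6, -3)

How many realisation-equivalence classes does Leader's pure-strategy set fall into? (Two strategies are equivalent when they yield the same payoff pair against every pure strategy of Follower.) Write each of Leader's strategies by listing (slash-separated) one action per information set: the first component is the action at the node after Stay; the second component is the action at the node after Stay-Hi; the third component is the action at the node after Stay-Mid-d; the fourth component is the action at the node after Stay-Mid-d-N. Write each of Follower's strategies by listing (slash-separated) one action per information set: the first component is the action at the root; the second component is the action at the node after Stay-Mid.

Leader has 16 pure strategies: Hi/B/N/U, Hi/B/N/D, Hi/B/E/U, Hi/B/E/D, Hi/A/N/U, Hi/A/N/D, Hi/A/E/U, Hi/A/E/D, Mid/B/N/U, Mid/B/N/D, Mid/B/E/U, Mid/B/E/D, Mid/A/N/U, Mid/A/N/D, Mid/A/E/U, Mid/A/E/D. Columns: Stay/c, Stay/d, Out/c, Out/d.
{Hi/B/N/U, Hi/B/N/D, Hi/B/E/U, Hi/B/E/D} → row (-3,-3) (-3,-3) (6,-3) (6,-3)
{Hi/A/N/U, Hi/A/N/D, Hi/A/E/U, Hi/A/E/D} → row (-2,3) (-2,3) (6,-3) (6,-3)
{Mid/B/N/U, Mid/A/N/U} → row (1,-2) (-4,-2) (6,-3) (6,-3)
{Mid/B/N/D, Mid/A/N/D} → row (1,-2) (-3,0) (6,-3) (6,-3)
{Mid/B/E/U, Mid/B/E/D, Mid/A/E/U, Mid/A/E/D} → row (1,-2) (-4,-3) (6,-3) (6,-3)
That's 5 distinct rows out of 16 strategies.

5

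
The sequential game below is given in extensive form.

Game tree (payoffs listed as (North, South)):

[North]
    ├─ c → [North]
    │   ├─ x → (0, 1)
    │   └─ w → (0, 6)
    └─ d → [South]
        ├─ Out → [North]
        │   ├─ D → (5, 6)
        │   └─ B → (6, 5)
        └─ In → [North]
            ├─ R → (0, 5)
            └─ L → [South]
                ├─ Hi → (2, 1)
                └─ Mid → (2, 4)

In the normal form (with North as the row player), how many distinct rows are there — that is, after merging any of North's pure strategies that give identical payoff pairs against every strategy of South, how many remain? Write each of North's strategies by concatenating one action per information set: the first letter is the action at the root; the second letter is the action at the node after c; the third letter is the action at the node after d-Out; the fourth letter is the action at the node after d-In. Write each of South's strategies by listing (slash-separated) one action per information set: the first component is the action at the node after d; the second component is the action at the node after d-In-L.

North has 16 pure strategies: cxDR, cxDL, cxBR, cxBL, cwDR, cwDL, cwBR, cwBL, dxDR, dxDL, dxBR, dxBL, dwDR, dwDL, dwBR, dwBL. Columns: Out/Hi, Out/Mid, In/Hi, In/Mid.
{cxDR, cxDL, cxBR, cxBL} → row (0,1) (0,1) (0,1) (0,1)
{cwDR, cwDL, cwBR, cwBL} → row (0,6) (0,6) (0,6) (0,6)
{dxDR, dwDR} → row (5,6) (5,6) (0,5) (0,5)
{dxDL, dwDL} → row (5,6) (5,6) (2,1) (2,4)
{dxBR, dwBR} → row (6,5) (6,5) (0,5) (0,5)
{dxBL, dwBL} → row (6,5) (6,5) (2,1) (2,4)
That's 6 distinct rows out of 16 strategies.

6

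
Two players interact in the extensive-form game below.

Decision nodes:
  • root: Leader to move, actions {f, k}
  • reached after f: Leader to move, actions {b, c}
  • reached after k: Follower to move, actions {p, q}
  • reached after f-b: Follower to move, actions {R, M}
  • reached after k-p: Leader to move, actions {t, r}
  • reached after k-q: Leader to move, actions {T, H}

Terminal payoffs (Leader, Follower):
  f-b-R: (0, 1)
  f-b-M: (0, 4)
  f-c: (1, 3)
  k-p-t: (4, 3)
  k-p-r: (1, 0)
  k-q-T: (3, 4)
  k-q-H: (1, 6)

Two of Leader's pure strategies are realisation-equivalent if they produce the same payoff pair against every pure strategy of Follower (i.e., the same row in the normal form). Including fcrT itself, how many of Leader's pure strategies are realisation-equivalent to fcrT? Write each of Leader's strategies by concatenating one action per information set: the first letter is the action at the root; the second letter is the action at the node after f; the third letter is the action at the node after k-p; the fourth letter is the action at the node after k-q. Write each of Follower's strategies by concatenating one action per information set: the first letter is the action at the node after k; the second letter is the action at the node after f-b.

Row for fcrT (columns pR, pM, qR, qM): (1,3) (1,3) (1,3) (1,3).
Under fcrT, Leader's choice at the node after k-p and at the node after k-q can never be reached regardless of what Follower does, so varying those choices leaves every outcome unchanged.
Holding the reachable choices fixed and varying the unreachable ones freely already gives 2 × 2 = 4 equivalent strategies.
No other strategy reproduces this row, so those 4 are the full class: fctT, fctH, fcrT, fcrH.

4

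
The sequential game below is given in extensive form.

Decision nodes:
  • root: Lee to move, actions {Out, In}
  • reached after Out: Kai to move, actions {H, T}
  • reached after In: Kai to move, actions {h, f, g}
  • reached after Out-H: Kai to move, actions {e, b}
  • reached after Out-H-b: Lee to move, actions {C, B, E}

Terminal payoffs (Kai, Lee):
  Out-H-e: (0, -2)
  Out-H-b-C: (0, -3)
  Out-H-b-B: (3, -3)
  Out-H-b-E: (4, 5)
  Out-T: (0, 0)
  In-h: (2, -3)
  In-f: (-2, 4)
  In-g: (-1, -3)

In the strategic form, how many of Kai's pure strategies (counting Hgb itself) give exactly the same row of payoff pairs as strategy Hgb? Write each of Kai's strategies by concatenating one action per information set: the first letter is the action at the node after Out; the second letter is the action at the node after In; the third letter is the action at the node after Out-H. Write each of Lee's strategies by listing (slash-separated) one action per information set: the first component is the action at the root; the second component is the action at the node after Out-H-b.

1

Row for Hgb (columns Out/C, Out/B, Out/E, In/C, In/B, In/E): (0,-3) (3,-3) (4,5) (-1,-3) (-1,-3) (-1,-3).
Every one of Kai's information sets is on the play path for some reply by Lee when Kai follows Hgb.
Changing the action at any of them therefore changes at least one column, so only Hgb itself gives this row.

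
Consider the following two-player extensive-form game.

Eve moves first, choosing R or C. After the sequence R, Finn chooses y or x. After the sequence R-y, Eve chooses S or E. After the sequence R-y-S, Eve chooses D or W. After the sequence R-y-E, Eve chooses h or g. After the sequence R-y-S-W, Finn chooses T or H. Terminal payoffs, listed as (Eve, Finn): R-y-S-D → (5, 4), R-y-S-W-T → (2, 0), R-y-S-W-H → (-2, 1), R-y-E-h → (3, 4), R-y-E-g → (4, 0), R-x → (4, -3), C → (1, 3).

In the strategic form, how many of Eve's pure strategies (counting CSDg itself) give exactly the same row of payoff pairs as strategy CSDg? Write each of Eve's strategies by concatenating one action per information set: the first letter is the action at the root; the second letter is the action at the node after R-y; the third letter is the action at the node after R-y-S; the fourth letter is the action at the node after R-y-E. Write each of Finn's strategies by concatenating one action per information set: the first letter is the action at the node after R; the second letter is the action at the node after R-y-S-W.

Row for CSDg (columns yT, yH, xT, xH): (1,3) (1,3) (1,3) (1,3).
Under CSDg, Eve's choice at the node after R-y and at the node after R-y-S and at the node after R-y-E can never be reached regardless of what Finn does, so varying those choices leaves every outcome unchanged.
Holding the reachable choices fixed and varying the unreachable ones freely already gives 2 × 2 × 2 = 8 equivalent strategies.
No other strategy reproduces this row, so those 8 are the full class: CSDh, CSDg, CSWh, CSWg, CEDh, CEDg, CEWh, CEWg.

8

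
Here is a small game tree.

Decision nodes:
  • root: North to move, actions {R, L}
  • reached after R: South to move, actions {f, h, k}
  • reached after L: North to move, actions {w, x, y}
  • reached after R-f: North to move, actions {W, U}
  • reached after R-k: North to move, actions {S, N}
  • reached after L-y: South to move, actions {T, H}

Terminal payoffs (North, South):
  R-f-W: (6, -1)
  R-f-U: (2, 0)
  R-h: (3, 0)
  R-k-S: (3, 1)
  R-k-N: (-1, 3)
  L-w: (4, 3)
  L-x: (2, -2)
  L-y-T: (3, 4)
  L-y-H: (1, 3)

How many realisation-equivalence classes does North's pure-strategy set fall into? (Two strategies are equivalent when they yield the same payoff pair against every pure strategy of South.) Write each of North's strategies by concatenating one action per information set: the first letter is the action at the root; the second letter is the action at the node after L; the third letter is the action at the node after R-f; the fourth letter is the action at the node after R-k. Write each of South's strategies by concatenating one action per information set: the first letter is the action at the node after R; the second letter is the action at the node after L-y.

North has 24 pure strategies: RwWS, RwWN, RwUS, RwUN, RxWS, RxWN, RxUS, RxUN, RyWS, RyWN, RyUS, RyUN, LwWS, LwWN, LwUS, LwUN, LxWS, LxWN, LxUS, LxUN, LyWS, LyWN, LyUS, LyUN. Columns: fT, fH, hT, hH, kT, kH.
{RwWS, RxWS, RyWS} → row (6,-1) (6,-1) (3,0) (3,0) (3,1) (3,1)
{RwWN, RxWN, RyWN} → row (6,-1) (6,-1) (3,0) (3,0) (-1,3) (-1,3)
{RwUS, RxUS, RyUS} → row (2,0) (2,0) (3,0) (3,0) (3,1) (3,1)
{RwUN, RxUN, RyUN} → row (2,0) (2,0) (3,0) (3,0) (-1,3) (-1,3)
{LwWS, LwWN, LwUS, LwUN} → row (4,3) (4,3) (4,3) (4,3) (4,3) (4,3)
{LxWS, LxWN, LxUS, LxUN} → row (2,-2) (2,-2) (2,-2) (2,-2) (2,-2) (2,-2)
{LyWS, LyWN, LyUS, LyUN} → row (3,4) (1,3) (3,4) (1,3) (3,4) (1,3)
That's 7 distinct rows out of 24 strategies.

7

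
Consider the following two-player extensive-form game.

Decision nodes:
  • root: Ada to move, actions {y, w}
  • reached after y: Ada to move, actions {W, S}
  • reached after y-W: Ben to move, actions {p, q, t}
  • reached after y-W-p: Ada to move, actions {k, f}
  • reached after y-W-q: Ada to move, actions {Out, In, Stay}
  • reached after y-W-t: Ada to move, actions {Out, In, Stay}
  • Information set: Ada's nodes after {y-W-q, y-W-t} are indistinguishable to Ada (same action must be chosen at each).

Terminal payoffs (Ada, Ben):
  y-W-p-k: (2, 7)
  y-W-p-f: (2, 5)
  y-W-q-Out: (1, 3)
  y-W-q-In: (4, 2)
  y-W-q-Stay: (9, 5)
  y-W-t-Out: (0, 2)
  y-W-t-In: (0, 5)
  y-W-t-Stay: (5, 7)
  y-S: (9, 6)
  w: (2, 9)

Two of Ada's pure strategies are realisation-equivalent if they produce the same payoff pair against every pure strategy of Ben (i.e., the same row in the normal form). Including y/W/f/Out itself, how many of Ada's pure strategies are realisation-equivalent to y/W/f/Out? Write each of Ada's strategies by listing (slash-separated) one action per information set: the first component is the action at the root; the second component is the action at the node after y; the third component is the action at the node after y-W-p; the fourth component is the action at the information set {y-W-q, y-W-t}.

1

Row for y/W/f/Out (columns p, q, t): (2,5) (1,3) (0,2).
Every one of Ada's information sets is on the play path for some reply by Ben when Ada follows y/W/f/Out.
Changing the action at any of them therefore changes at least one column, so only y/W/f/Out itself gives this row.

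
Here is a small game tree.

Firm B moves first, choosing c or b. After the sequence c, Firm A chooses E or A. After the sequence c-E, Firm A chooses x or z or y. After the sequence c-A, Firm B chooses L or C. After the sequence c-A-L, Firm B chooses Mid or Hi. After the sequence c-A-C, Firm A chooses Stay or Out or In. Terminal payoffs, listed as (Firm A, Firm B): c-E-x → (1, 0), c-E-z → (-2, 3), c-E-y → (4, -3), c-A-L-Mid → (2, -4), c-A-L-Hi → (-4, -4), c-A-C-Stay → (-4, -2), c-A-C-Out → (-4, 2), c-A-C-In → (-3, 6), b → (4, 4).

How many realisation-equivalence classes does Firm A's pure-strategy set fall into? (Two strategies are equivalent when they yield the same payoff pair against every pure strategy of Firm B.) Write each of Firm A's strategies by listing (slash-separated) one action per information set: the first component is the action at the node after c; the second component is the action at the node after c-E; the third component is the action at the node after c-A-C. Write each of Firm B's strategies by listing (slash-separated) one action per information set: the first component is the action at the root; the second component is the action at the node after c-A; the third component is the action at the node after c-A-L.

Firm A has 18 pure strategies: E/x/Stay, E/x/Out, E/x/In, E/z/Stay, E/z/Out, E/z/In, E/y/Stay, E/y/Out, E/y/In, A/x/Stay, A/x/Out, A/x/In, A/z/Stay, A/z/Out, A/z/In, A/y/Stay, A/y/Out, A/y/In. Columns: c/L/Mid, c/L/Hi, c/C/Mid, c/C/Hi, b/L/Mid, b/L/Hi, b/C/Mid, b/C/Hi.
{E/x/Stay, E/x/Out, E/x/In} → row (1,0) (1,0) (1,0) (1,0) (4,4) (4,4) (4,4) (4,4)
{E/z/Stay, E/z/Out, E/z/In} → row (-2,3) (-2,3) (-2,3) (-2,3) (4,4) (4,4) (4,4) (4,4)
{E/y/Stay, E/y/Out, E/y/In} → row (4,-3) (4,-3) (4,-3) (4,-3) (4,4) (4,4) (4,4) (4,4)
{A/x/Stay, A/z/Stay, A/y/Stay} → row (2,-4) (-4,-4) (-4,-2) (-4,-2) (4,4) (4,4) (4,4) (4,4)
{A/x/Out, A/z/Out, A/y/Out} → row (2,-4) (-4,-4) (-4,2) (-4,2) (4,4) (4,4) (4,4) (4,4)
{A/x/In, A/z/In, A/y/In} → row (2,-4) (-4,-4) (-3,6) (-3,6) (4,4) (4,4) (4,4) (4,4)
That's 6 distinct rows out of 18 strategies.

6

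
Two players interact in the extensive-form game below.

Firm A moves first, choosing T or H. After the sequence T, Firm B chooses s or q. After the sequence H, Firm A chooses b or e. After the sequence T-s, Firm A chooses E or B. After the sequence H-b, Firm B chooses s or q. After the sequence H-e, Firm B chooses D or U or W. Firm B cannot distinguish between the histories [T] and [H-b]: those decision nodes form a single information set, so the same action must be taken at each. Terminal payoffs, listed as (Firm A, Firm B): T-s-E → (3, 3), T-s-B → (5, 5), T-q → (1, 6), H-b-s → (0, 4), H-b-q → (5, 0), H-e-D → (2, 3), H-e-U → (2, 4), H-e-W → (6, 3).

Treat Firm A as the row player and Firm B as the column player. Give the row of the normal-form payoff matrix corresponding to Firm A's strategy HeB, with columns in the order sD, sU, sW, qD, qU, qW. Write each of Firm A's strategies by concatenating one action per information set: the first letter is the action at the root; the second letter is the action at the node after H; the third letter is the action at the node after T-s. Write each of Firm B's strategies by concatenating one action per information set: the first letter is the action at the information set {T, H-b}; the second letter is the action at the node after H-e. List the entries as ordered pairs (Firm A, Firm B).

(2,3) (2,4) (6,3) (2,3) (2,4) (6,3)

vs sD: Firm A plays H → Firm A plays e at [H] → Firm B plays D at [H-e] → (2, 3)
vs sU: Firm A plays H → Firm A plays e at [H] → Firm B plays U at [H-e] → (2, 4)
vs sW: Firm A plays H → Firm A plays e at [H] → Firm B plays W at [H-e] → (6, 3)
vs qD: Firm A plays H → Firm A plays e at [H] → Firm B plays D at [H-e] → (2, 3)
vs qU: Firm A plays H → Firm A plays e at [H] → Firm B plays U at [H-e] → (2, 4)
vs qW: Firm A plays H → Firm A plays e at [H] → Firm B plays W at [H-e] → (6, 3)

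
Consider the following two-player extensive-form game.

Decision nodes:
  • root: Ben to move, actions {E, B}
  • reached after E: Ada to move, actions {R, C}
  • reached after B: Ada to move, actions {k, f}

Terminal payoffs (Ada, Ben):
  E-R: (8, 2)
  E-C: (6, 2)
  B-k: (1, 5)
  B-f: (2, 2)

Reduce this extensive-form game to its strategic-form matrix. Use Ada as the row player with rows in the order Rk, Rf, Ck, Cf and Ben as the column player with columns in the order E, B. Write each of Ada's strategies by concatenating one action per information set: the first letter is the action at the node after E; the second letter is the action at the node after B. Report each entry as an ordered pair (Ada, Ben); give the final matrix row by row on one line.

Row Rk: E→(8,2), B→(1,5)
Row Rf: E→(8,2), B→(2,2)
Row Ck: E→(6,2), B→(1,5)
Row Cf: E→(6,2), B→(2,2)

Rk: (8,2) (1,5) | Rf: (8,2) (2,2) | Ck: (6,2) (1,5) | Cf: (6,2) (2,2)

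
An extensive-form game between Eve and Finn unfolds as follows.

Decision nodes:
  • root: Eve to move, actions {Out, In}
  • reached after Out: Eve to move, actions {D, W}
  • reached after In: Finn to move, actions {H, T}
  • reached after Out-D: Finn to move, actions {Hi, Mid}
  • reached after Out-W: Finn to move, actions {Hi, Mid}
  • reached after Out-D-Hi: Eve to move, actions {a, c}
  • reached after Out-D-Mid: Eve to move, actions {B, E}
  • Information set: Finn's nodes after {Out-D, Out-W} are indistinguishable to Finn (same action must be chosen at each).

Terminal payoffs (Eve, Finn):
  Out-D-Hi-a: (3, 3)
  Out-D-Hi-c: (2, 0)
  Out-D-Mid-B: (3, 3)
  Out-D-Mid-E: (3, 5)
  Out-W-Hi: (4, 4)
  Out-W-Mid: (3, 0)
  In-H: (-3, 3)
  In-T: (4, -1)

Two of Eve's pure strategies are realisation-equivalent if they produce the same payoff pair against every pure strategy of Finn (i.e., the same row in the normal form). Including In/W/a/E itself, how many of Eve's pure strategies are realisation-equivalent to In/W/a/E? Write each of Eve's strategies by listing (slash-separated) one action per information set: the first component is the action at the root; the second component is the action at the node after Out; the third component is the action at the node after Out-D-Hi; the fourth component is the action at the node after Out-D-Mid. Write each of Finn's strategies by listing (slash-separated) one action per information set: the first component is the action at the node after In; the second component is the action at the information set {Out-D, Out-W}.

8

Row for In/W/a/E (columns H/Hi, H/Mid, T/Hi, T/Mid): (-3,3) (-3,3) (4,-1) (4,-1).
Under In/W/a/E, Eve's choice at the node after Out and at the node after Out-D-Hi and at the node after Out-D-Mid can never be reached regardless of what Finn does, so varying those choices leaves every outcome unchanged.
Holding the reachable choices fixed and varying the unreachable ones freely already gives 2 × 2 × 2 = 8 equivalent strategies.
No other strategy reproduces this row, so those 8 are the full class: In/D/a/B, In/D/a/E, In/D/c/B, In/D/c/E, In/W/a/B, In/W/a/E, In/W/c/B, In/W/c/E.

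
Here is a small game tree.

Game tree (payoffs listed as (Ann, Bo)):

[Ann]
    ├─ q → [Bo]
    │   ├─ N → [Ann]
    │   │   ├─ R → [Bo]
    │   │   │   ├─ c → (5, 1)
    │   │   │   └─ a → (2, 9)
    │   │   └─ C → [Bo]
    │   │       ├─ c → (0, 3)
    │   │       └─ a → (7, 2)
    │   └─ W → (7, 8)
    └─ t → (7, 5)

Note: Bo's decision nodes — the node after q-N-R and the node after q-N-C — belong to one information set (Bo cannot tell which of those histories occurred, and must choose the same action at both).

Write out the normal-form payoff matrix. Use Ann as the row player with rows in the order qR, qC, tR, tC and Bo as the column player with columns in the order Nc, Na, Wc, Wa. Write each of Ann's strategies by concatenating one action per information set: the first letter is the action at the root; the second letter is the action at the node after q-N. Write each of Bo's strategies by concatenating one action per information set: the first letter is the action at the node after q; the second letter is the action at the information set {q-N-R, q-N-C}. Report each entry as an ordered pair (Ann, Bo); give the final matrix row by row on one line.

qR: (5,1) (2,9) (7,8) (7,8) | qC: (0,3) (7,2) (7,8) (7,8) | tR: (7,5) (7,5) (7,5) (7,5) | tC: (7,5) (7,5) (7,5) (7,5)

           Nc       Na       Wc       Wa
  qR    (5,1)    (2,9)    (7,8)    (7,8)
  qC    (0,3)    (7,2)    (7,8)    (7,8)
  tR    (7,5)    (7,5)    (7,5)    (7,5)
  tC    (7,5)    (7,5)    (7,5)    (7,5)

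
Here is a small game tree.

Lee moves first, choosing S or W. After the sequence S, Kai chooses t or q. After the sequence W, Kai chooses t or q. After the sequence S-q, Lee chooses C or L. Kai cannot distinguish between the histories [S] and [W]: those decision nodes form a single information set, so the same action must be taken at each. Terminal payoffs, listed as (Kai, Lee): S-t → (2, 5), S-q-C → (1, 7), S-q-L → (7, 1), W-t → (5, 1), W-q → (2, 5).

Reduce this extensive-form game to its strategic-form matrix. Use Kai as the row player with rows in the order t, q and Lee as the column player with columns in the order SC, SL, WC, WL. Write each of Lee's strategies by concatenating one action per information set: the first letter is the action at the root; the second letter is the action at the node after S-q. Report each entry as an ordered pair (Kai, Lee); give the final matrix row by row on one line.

           SC       SL       WC       WL
   t    (2,5)    (2,5)    (5,1)    (5,1)
   q    (1,7)    (7,1)    (2,5)    (2,5)

t: (2,5) (2,5) (5,1) (5,1) | q: (1,7) (7,1) (2,5) (2,5)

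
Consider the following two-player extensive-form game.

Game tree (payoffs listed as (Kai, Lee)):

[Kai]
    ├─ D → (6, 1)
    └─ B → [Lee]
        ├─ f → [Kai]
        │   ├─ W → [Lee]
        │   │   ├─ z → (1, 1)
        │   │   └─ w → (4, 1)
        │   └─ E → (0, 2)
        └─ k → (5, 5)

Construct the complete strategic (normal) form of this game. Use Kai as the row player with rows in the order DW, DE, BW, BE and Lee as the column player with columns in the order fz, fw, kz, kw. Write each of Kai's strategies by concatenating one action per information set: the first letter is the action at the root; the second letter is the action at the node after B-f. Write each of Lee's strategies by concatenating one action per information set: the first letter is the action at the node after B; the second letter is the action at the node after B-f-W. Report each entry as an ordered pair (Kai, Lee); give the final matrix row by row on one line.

           fz       fw       kz       kw
  DW    (6,1)    (6,1)    (6,1)    (6,1)
  DE    (6,1)    (6,1)    (6,1)    (6,1)
  BW    (1,1)    (4,1)    (5,5)    (5,5)
  BE    (0,2)    (0,2)    (5,5)    (5,5)

DW: (6,1) (6,1) (6,1) (6,1) | DE: (6,1) (6,1) (6,1) (6,1) | BW: (1,1) (4,1) (5,5) (5,5) | BE: (0,2) (0,2) (5,5) (5,5)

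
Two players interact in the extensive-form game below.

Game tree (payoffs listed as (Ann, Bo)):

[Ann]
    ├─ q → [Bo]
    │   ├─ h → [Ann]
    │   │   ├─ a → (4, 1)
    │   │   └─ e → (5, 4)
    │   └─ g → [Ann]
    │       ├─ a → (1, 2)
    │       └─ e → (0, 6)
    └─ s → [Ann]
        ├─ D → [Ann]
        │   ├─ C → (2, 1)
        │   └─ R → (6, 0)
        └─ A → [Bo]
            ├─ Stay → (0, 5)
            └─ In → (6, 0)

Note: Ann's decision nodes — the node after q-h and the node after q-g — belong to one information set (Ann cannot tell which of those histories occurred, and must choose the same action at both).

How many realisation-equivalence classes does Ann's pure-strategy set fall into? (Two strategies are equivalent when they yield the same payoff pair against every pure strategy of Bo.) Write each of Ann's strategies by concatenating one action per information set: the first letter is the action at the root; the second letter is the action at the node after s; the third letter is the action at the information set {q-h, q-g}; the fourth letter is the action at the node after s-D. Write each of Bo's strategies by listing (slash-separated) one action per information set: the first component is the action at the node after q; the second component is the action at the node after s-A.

5

Ann has 16 pure strategies: qDaC, qDaR, qDeC, qDeR, qAaC, qAaR, qAeC, qAeR, sDaC, sDaR, sDeC, sDeR, sAaC, sAaR, sAeC, sAeR. Columns: h/Stay, h/In, g/Stay, g/In.
{qDaC, qDaR, qAaC, qAaR} → row (4,1) (4,1) (1,2) (1,2)
{qDeC, qDeR, qAeC, qAeR} → row (5,4) (5,4) (0,6) (0,6)
{sDaC, sDeC} → row (2,1) (2,1) (2,1) (2,1)
{sDaR, sDeR} → row (6,0) (6,0) (6,0) (6,0)
{sAaC, sAaR, sAeC, sAeR} → row (0,5) (6,0) (0,5) (6,0)
That's 5 distinct rows out of 16 strategies.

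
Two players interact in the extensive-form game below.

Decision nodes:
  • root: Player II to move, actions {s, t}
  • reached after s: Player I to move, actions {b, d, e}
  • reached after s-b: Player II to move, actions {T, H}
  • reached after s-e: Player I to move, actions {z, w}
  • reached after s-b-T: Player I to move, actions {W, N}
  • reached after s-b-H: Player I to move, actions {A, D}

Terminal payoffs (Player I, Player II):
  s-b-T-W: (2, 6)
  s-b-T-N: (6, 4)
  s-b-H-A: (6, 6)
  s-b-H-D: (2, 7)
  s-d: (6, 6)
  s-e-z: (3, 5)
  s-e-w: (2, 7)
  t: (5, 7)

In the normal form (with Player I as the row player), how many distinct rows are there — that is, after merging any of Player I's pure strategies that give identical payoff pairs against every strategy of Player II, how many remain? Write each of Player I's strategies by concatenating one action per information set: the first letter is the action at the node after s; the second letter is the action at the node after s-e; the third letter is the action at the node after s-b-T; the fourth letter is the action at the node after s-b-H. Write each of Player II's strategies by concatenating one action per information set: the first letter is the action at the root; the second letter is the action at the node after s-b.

Player I has 24 pure strategies: bzWA, bzWD, bzNA, bzND, bwWA, bwWD, bwNA, bwND, dzWA, dzWD, dzNA, dzND, dwWA, dwWD, dwNA, dwND, ezWA, ezWD, ezNA, ezND, ewWA, ewWD, ewNA, ewND. Columns: sT, sH, tT, tH.
{bzWA, bwWA} → row (2,6) (6,6) (5,7) (5,7)
{bzWD, bwWD} → row (2,6) (2,7) (5,7) (5,7)
{bzNA, bwNA} → row (6,4) (6,6) (5,7) (5,7)
{bzND, bwND} → row (6,4) (2,7) (5,7) (5,7)
{dzWA, dzWD, dzNA, dzND, dwWA, dwWD, dwNA, dwND} → row (6,6) (6,6) (5,7) (5,7)
{ezWA, ezWD, ezNA, ezND} → row (3,5) (3,5) (5,7) (5,7)
{ewWA, ewWD, ewNA, ewND} → row (2,7) (2,7) (5,7) (5,7)
That's 7 distinct rows out of 24 strategies.

7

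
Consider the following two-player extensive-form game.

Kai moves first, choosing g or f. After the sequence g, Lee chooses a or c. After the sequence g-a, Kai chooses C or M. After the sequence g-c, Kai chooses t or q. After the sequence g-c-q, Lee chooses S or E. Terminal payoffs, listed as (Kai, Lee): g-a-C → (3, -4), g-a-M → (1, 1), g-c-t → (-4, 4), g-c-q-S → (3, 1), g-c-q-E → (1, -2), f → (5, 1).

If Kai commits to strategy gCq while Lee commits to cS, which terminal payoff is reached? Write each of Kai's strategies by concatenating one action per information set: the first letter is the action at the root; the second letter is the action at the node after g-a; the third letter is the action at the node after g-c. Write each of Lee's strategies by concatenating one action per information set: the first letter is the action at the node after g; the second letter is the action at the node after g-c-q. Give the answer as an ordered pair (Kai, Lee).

Trace the play path from the root:
  Kai plays g
  Lee plays c at [g]
  Kai plays q at [g-c]
  Lee plays S at [g-c-q]
→ terminal payoff (3, 1).
(Kai's choice at the node after g-a is never reached on this path, so it doesn't affect the outcome.)

(3, 1)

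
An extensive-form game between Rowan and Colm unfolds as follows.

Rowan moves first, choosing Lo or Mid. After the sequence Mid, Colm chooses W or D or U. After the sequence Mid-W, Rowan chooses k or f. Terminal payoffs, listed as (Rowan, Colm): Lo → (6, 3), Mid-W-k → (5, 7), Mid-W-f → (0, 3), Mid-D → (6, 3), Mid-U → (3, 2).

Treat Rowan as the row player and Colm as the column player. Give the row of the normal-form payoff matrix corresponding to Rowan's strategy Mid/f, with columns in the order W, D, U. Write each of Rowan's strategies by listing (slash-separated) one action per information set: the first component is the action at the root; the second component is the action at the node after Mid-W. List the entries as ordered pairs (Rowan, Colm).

(0,3) (6,3) (3,2)

vs W: Rowan plays Mid → Colm plays W at [Mid] → Rowan plays f at [Mid-W] → (0, 3)
vs D: Rowan plays Mid → Colm plays D at [Mid] → (6, 3)
vs U: Rowan plays Mid → Colm plays U at [Mid] → (3, 2)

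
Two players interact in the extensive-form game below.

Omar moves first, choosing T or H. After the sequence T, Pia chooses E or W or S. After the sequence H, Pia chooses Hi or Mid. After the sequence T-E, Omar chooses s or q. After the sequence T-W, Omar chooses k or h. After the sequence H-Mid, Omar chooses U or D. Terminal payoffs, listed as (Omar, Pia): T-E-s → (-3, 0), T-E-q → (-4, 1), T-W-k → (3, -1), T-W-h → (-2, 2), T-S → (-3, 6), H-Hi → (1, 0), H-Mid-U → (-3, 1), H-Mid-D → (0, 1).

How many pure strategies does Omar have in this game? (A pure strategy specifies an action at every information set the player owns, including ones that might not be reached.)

16

Omar owns the root with actions {T, H} — two choices.
Omar owns the node after T-E with actions {s, q} — two choices.
Omar owns the node after T-W with actions {k, h} — two choices.
Omar owns the node after H-Mid with actions {U, D} — two choices.
A pure strategy fixes one action at each information set independently, so the count is the product 2 × 2 × 2 × 2 = 16.
(For reference, Pia has 6 pure strategies, giving a 16×6 normal-form matrix.)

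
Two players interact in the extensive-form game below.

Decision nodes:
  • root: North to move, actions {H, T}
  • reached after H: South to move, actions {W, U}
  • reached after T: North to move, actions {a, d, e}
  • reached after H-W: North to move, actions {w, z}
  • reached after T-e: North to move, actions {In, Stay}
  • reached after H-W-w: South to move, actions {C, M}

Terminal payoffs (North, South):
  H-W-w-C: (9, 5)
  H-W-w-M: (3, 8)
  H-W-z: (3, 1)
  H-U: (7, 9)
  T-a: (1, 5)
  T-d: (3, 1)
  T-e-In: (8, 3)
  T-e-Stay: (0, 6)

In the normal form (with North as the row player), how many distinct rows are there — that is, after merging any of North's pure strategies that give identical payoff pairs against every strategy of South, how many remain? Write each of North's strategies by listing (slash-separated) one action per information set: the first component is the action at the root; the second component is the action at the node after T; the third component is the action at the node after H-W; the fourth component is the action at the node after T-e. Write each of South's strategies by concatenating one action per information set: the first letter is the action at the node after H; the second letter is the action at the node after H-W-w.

North has 24 pure strategies: H/a/w/In, H/a/w/Stay, H/a/z/In, H/a/z/Stay, H/d/w/In, H/d/w/Stay, H/d/z/In, H/d/z/Stay, H/e/w/In, H/e/w/Stay, H/e/z/In, H/e/z/Stay, T/a/w/In, T/a/w/Stay, T/a/z/In, T/a/z/Stay, T/d/w/In, T/d/w/Stay, T/d/z/In, T/d/z/Stay, T/e/w/In, T/e/w/Stay, T/e/z/In, T/e/z/Stay. Columns: WC, WM, UC, UM.
{H/a/w/In, H/a/w/Stay, H/d/w/In, H/d/w/Stay, H/e/w/In, H/e/w/Stay} → row (9,5) (3,8) (7,9) (7,9)
{H/a/z/In, H/a/z/Stay, H/d/z/In, H/d/z/Stay, H/e/z/In, H/e/z/Stay} → row (3,1) (3,1) (7,9) (7,9)
{T/a/w/In, T/a/w/Stay, T/a/z/In, T/a/z/Stay} → row (1,5) (1,5) (1,5) (1,5)
{T/d/w/In, T/d/w/Stay, T/d/z/In, T/d/z/Stay} → row (3,1) (3,1) (3,1) (3,1)
{T/e/w/In, T/e/z/In} → row (8,3) (8,3) (8,3) (8,3)
{T/e/w/Stay, T/e/z/Stay} → row (0,6) (0,6) (0,6) (0,6)
That's 6 distinct rows out of 24 strategies.

6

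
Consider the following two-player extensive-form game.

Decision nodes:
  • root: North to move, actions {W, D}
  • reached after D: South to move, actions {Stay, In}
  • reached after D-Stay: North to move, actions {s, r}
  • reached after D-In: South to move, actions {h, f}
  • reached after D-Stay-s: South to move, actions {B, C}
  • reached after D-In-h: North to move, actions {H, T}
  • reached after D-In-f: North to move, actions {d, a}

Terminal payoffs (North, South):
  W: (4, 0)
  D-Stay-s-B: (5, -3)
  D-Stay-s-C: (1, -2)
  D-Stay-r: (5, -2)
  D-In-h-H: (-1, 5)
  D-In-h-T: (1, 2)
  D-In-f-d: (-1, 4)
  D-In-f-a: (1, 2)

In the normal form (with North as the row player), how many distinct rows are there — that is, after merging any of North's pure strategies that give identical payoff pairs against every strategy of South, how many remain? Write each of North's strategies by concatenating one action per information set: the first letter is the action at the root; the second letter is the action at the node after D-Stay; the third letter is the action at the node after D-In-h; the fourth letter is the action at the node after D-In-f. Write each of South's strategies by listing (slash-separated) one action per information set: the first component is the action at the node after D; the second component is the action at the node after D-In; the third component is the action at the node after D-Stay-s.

North has 16 pure strategies: WsHd, WsHa, WsTd, WsTa, WrHd, WrHa, WrTd, WrTa, DsHd, DsHa, DsTd, DsTa, DrHd, DrHa, DrTd, DrTa. Columns: Stay/h/B, Stay/h/C, Stay/f/B, Stay/f/C, In/h/B, In/h/C, In/f/B, In/f/C.
{WsHd, WsHa, WsTd, WsTa, WrHd, WrHa, WrTd, WrTa} → row (4,0) (4,0) (4,0) (4,0) (4,0) (4,0) (4,0) (4,0)
{DsHd} → row (5,-3) (1,-2) (5,-3) (1,-2) (-1,5) (-1,5) (-1,4) (-1,4)
{DsHa} → row (5,-3) (1,-2) (5,-3) (1,-2) (-1,5) (-1,5) (1,2) (1,2)
{DsTd} → row (5,-3) (1,-2) (5,-3) (1,-2) (1,2) (1,2) (-1,4) (-1,4)
{DsTa} → row (5,-3) (1,-2) (5,-3) (1,-2) (1,2) (1,2) (1,2) (1,2)
{DrHd} → row (5,-2) (5,-2) (5,-2) (5,-2) (-1,5) (-1,5) (-1,4) (-1,4)
{DrHa} → row (5,-2) (5,-2) (5,-2) (5,-2) (-1,5) (-1,5) (1,2) (1,2)
{DrTd} → row (5,-2) (5,-2) (5,-2) (5,-2) (1,2) (1,2) (-1,4) (-1,4)
{DrTa} → row (5,-2) (5,-2) (5,-2) (5,-2) (1,2) (1,2) (1,2) (1,2)
That's 9 distinct rows out of 16 strategies.

9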